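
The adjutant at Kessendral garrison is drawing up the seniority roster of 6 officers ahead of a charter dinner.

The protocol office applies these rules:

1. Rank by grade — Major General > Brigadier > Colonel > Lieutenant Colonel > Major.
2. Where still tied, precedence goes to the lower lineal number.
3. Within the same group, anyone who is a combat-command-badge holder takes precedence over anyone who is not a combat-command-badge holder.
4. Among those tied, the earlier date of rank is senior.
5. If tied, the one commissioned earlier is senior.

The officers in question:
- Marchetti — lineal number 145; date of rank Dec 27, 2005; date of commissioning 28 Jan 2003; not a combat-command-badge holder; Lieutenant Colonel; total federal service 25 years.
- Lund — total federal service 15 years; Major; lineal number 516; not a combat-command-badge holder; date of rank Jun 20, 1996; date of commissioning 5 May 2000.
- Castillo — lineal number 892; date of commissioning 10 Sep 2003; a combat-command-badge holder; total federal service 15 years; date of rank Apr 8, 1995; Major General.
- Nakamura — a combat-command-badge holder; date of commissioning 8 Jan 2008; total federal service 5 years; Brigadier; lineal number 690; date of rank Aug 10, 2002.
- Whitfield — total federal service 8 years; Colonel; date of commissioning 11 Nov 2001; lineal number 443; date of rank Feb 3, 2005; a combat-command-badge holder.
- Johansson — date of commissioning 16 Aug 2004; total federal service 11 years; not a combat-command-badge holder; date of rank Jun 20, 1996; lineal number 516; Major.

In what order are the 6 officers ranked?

Castillo, Nakamura, Whitfield, Marchetti, Lund, Johansson

By grade: Castillo (Major General); then Nakamura (Brigadier); then Whitfield (Colonel); then Marchetti (Lieutenant Colonel); then Lund and Johansson (Major).
Lund and Johansson both have lineal number 516, so the next rule applies.
Lund and Johansson are each not a combat-command-badge holder, so the next rule applies.
Lund and Johansson both have date of rank Jun 20, 1996, so the next rule applies.
Among Lund and Johansson, by date of commissioning (earlier first): Lund (5 May 2000) before Johansson (16 Aug 2004).
Full order: Castillo, Nakamura, Whitfield, Marchetti, Lund, Johansson.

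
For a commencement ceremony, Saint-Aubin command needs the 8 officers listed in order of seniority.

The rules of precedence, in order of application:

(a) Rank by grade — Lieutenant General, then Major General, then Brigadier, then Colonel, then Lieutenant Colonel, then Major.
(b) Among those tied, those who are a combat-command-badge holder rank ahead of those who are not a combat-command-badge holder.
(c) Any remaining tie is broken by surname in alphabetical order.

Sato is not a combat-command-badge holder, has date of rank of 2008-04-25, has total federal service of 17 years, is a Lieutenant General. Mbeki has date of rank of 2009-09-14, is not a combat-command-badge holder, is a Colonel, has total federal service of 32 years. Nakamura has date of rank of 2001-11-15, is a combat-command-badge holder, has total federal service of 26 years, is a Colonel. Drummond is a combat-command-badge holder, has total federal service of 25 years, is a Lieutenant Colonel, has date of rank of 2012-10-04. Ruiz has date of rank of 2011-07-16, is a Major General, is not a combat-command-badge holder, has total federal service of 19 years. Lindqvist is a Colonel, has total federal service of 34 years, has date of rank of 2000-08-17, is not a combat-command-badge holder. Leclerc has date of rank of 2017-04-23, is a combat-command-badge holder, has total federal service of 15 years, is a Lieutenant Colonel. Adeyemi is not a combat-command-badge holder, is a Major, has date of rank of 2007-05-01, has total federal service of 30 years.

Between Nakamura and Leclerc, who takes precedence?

Nakamura

By grade: Sato (Lieutenant General); then Ruiz (Major General); then Nakamura, Lindqvist and Mbeki (Colonel); then Drummond and Leclerc (Lieutenant Colonel); then Adeyemi (Major).
Among Nakamura, Lindqvist and Mbeki, a combat-command-badge holder before not a combat-command-badge holder: Nakamura (a combat-command-badge holder) before Lindqvist and Mbeki (not a combat-command-badge holder).
Among Lindqvist and Mbeki, alphabetically by surname: Lindqvist before Mbeki.
Drummond and Leclerc are each a combat-command-badge holder, so the next rule applies.
Among Drummond and Leclerc, alphabetically by surname: Drummond before Leclerc.
So Nakamura takes precedence.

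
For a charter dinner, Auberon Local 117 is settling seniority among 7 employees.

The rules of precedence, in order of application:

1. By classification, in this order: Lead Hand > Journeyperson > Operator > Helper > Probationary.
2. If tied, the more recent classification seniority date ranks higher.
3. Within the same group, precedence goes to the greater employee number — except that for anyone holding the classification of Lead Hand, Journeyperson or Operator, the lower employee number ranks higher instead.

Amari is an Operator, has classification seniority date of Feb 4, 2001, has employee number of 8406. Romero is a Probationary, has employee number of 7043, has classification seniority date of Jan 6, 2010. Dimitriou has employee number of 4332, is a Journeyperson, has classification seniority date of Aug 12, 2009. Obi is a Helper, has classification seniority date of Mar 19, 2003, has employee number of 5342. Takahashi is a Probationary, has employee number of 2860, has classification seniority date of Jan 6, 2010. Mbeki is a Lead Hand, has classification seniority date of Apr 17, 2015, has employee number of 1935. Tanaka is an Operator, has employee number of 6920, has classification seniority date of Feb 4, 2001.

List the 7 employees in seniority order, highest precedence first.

By classification: Mbeki (Lead Hand); then Dimitriou (Journeyperson); then Tanaka and Amari (Operator); then Obi (Helper); then Romero and Takahashi (Probationary).
Tanaka and Amari both have classification seniority date Feb 4, 2001, so the next rule applies.
Among Tanaka and Amari, by employee number (lower first) (reversed rule for this group): Tanaka (6920) before Amari (8406).
Romero and Takahashi both have classification seniority date Jan 6, 2010, so the next rule applies.
Among Romero and Takahashi, by employee number (higher first): Romero (7043) before Takahashi (2860).
Full order: Mbeki, Dimitriou, Tanaka, Amari, Obi, Romero, Takahashi.

Mbeki, Dimitriou, Tanaka, Amari, Obi, Romero, Takahashi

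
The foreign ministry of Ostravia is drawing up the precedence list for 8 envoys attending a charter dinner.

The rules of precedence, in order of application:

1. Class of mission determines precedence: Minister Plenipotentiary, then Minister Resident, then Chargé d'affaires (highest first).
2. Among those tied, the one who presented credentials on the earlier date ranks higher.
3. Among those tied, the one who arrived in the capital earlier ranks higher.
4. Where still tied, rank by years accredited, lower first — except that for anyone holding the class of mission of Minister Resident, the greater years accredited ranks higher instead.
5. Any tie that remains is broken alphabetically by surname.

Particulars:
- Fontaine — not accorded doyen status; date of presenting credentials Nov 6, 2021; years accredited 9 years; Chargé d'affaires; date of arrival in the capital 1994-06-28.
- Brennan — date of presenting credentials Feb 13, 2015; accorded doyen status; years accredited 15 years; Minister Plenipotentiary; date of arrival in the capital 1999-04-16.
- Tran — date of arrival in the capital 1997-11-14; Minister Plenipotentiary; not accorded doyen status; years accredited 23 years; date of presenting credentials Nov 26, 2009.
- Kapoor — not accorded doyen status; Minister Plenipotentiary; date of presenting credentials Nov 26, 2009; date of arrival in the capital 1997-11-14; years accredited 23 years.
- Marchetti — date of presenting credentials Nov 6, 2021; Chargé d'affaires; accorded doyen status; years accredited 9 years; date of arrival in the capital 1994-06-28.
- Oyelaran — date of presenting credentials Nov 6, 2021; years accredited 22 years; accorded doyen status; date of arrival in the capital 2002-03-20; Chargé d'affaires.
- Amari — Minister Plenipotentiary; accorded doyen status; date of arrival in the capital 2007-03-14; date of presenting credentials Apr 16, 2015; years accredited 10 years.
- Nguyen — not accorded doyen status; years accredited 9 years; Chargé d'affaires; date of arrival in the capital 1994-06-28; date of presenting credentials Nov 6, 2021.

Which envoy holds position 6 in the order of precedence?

By class of mission: Kapoor, Tran, Brennan and Amari (Minister Plenipotentiary); then Fontaine, Marchetti, Nguyen and Oyelaran (Chargé d'affaires).
Among Kapoor, Tran, Brennan and Amari, by date of presenting credentials (earlier first): Kapoor and Tran (Nov 26, 2009) before Brennan (Feb 13, 2015) before Amari (Apr 16, 2015).
Kapoor and Tran both have date of arrival in the capital 1997-11-14, so the next rule applies.
Kapoor and Tran both have years accredited 23 years, so the next rule applies.
Among Kapoor and Tran, alphabetically by surname: Kapoor before Tran.
Fontaine, Marchetti, Nguyen and Oyelaran all have date of presenting credentials Nov 6, 2021, so the next rule applies.
Among Fontaine, Marchetti, Nguyen and Oyelaran, by date of arrival in the capital (earlier first): Fontaine, Marchetti and Nguyen (1994-06-28) before Oyelaran (2002-03-20).
Fontaine, Marchetti and Nguyen all have years accredited 9 years, so the next rule applies.
Among Fontaine, Marchetti and Nguyen, alphabetically by surname: Fontaine before Marchetti before Nguyen.
Order: Kapoor, Tran, Brennan, Amari, Fontaine, Marchetti, Nguyen, Oyelaran.

Marchetti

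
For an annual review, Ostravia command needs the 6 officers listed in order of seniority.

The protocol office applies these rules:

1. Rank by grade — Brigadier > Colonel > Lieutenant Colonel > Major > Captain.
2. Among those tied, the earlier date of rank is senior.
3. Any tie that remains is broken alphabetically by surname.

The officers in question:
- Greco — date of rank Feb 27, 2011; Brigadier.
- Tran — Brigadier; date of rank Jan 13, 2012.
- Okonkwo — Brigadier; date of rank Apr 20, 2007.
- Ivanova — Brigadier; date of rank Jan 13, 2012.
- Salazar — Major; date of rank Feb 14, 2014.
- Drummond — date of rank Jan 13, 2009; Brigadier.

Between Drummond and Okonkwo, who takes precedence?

Okonkwo

By grade: Okonkwo, Drummond, Greco, Ivanova and Tran (Brigadier); then Salazar (Major).
Among Okonkwo, Drummond, Greco, Ivanova and Tran, by date of rank (earlier first): Okonkwo (Apr 20, 2007) before Drummond (Jan 13, 2009) before Greco (Feb 27, 2011) before Ivanova and Tran (Jan 13, 2012).
Among Ivanova and Tran, alphabetically by surname: Ivanova before Tran.
So Okonkwo takes precedence.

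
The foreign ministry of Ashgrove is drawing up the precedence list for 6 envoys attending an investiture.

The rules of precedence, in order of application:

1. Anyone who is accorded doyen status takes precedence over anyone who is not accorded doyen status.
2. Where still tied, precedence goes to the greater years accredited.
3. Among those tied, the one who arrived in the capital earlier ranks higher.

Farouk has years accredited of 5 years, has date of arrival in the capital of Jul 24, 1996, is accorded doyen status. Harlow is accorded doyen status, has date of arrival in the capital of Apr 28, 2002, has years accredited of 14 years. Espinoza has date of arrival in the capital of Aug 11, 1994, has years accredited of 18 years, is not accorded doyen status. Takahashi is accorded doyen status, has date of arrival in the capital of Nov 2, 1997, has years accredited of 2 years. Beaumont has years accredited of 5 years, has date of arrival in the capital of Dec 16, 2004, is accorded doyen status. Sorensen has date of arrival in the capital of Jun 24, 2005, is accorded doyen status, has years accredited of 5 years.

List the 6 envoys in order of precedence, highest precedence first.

By the first rule: Harlow, Farouk, Beaumont, Sorensen and Takahashi (each accorded doyen status); then Espinoza (not accorded doyen status).
Among Harlow, Farouk, Beaumont, Sorensen and Takahashi, by years accredited (higher first): Harlow (14 years) before Farouk, Beaumont and Sorensen (5 years) before Takahashi (2 years).
Among Farouk, Beaumont and Sorensen, by date of arrival in the capital (earlier first): Farouk (Jul 24, 1996) before Beaumont (Dec 16, 2004) before Sorensen (Jun 24, 2005).
Full order: Harlow, Farouk, Beaumont, Sorensen, Takahashi, Espinoza.

Harlow, Farouk, Beaumont, Sorensen, Takahashi, Espinoza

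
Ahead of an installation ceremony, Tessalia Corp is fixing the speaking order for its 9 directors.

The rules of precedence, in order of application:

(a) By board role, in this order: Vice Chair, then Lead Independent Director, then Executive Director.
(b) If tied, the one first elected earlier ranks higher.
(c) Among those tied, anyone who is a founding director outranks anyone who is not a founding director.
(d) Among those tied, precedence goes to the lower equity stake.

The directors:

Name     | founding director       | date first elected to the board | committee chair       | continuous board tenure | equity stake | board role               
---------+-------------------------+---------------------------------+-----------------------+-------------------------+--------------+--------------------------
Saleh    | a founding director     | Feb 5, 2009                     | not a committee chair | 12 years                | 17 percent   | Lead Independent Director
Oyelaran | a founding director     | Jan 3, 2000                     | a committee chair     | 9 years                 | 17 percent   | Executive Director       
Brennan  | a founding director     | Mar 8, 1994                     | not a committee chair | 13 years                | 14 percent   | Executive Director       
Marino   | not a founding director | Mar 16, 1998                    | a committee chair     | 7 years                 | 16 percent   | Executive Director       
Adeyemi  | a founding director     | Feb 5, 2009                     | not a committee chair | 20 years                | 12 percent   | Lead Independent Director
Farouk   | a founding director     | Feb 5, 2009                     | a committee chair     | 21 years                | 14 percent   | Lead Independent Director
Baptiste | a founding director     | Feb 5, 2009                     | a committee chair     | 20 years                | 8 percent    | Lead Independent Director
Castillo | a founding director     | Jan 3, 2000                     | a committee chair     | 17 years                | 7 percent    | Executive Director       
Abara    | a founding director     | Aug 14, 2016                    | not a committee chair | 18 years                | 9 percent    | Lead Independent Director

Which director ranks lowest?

Oyelaran

By board role: Baptiste, Adeyemi, Farouk, Saleh and Abara (Lead Independent Director); then Brennan, Marino, Castillo and Oyelaran (Executive Director).
Among Baptiste, Adeyemi, Farouk, Saleh and Abara, by date first elected to the board (earlier first): Baptiste, Adeyemi, Farouk and Saleh (Feb 5, 2009) before Abara (Aug 14, 2016).
Baptiste, Adeyemi, Farouk and Saleh are each a founding director, so the next rule applies.
Among Baptiste, Adeyemi, Farouk and Saleh, by equity stake (lower first): Baptiste (8 percent) before Adeyemi (12 percent) before Farouk (14 percent) before Saleh (17 percent).
Among Brennan, Marino, Castillo and Oyelaran, by date first elected to the board (earlier first): Brennan (Mar 8, 1994) before Marino (Mar 16, 1998) before Castillo and Oyelaran (Jan 3, 2000).
Castillo and Oyelaran are each a founding director, so the next rule applies.
Among Castillo and Oyelaran, by equity stake (lower first): Castillo (7 percent) before Oyelaran (17 percent).
Order: Baptiste, Adeyemi, Farouk, Saleh, Abara, Brennan, Marino, Castillo, Oyelaran.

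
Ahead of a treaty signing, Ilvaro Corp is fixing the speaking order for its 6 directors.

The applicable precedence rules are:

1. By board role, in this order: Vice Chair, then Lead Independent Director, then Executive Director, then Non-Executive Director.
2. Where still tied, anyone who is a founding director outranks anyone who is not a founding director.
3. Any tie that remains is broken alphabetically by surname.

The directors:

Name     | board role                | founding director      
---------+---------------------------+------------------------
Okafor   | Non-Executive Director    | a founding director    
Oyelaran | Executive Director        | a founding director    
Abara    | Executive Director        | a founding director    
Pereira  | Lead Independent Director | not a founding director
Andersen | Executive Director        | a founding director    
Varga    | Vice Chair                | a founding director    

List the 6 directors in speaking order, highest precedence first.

By board role: Varga (Vice Chair); then Pereira (Lead Independent Director); then Abara, Andersen and Oyelaran (Executive Director); then Okafor (Non-Executive Director).
Abara, Andersen and Oyelaran are each a founding director, so the next rule applies.
Among Abara, Andersen and Oyelaran, alphabetically by surname: Abara before Andersen before Oyelaran.
Full order: Varga, Pereira, Abara, Andersen, Oyelaran, Okafor.

Varga, Pereira, Abara, Andersen, Oyelaran, Okafor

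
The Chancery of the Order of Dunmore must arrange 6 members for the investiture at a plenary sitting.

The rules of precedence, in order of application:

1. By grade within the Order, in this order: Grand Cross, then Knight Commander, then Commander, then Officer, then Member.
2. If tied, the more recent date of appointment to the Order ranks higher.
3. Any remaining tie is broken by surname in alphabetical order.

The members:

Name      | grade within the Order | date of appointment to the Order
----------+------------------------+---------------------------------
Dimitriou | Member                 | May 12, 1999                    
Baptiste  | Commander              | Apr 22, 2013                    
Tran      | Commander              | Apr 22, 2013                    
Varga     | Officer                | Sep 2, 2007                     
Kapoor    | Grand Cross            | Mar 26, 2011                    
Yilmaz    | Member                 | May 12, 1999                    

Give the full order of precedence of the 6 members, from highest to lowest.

By grade within the Order: Kapoor (Grand Cross); then Baptiste and Tran (Commander); then Varga (Officer); then Dimitriou and Yilmaz (Member).
Baptiste and Tran both have date of appointment to the Order Apr 22, 2013, so the next rule applies.
Among Baptiste and Tran, alphabetically by surname: Baptiste before Tran.
Dimitriou and Yilmaz both have date of appointment to the Order May 12, 1999, so the next rule applies.
Among Dimitriou and Yilmaz, alphabetically by surname: Dimitriou before Yilmaz.
Full order: Kapoor, Baptiste, Tran, Varga, Dimitriou, Yilmaz.

Kapoor, Baptiste, Tran, Varga, Dimitriou, Yilmaz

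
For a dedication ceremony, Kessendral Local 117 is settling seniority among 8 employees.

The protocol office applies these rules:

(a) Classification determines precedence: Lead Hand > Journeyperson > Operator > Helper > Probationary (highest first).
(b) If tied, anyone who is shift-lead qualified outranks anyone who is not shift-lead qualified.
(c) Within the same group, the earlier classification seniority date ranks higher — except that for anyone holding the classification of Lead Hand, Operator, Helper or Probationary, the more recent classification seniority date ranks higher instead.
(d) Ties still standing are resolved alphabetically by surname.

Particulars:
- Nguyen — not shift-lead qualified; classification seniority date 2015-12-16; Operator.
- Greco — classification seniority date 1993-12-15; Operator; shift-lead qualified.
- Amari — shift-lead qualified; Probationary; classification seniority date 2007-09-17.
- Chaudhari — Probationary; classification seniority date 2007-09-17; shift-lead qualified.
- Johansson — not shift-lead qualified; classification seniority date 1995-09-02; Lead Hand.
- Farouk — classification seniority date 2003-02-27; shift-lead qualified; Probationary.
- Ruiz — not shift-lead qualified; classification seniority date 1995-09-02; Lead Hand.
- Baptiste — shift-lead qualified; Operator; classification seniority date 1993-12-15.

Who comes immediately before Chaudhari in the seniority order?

Amari

By classification: Johansson and Ruiz (Lead Hand); then Baptiste, Greco and Nguyen (Operator); then Amari, Chaudhari and Farouk (Probationary).
Johansson and Ruiz are each not shift-lead qualified, so the next rule applies.
Johansson and Ruiz both have classification seniority date 1995-09-02, so the next rule applies.
Among Johansson and Ruiz, alphabetically by surname: Johansson before Ruiz.
Among Baptiste, Greco and Nguyen, shift-lead qualified before not shift-lead qualified: Baptiste and Greco (shift-lead qualified) before Nguyen (not shift-lead qualified).
Baptiste and Greco both have classification seniority date 1993-12-15, so the next rule applies.
Among Baptiste and Greco, alphabetically by surname: Baptiste before Greco.
Amari, Chaudhari and Farouk are each shift-lead qualified, so the next rule applies.
Among Amari, Chaudhari and Farouk, by classification seniority date (later first) (reversed rule for this group): Amari and Chaudhari (2007-09-17) before Farouk (2003-02-27).
Among Amari and Chaudhari, alphabetically by surname: Amari before Chaudhari.
Order: Johansson, Ruiz, Baptiste, Greco, Nguyen, Amari, Chaudhari, Farouk.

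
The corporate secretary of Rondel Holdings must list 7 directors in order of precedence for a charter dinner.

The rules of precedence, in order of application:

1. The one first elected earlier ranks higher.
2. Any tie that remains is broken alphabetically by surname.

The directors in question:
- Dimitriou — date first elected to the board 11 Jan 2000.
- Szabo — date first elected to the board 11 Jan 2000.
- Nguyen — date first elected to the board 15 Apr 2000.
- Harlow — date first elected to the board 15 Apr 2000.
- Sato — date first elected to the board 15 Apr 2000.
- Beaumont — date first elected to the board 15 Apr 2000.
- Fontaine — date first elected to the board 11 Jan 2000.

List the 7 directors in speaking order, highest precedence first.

By date first elected to the board (earlier first): Dimitriou, Fontaine and Szabo (each 11 Jan 2000); then Beaumont, Harlow, Nguyen and Sato (each 15 Apr 2000).
Among Dimitriou, Fontaine and Szabo, alphabetically by surname: Dimitriou before Fontaine before Szabo.
Among Beaumont, Harlow, Nguyen and Sato, alphabetically by surname: Beaumont before Harlow before Nguyen before Sato.
Full order: Dimitriou, Fontaine, Szabo, Beaumont, Harlow, Nguyen, Sato.

Dimitriou, Fontaine, Szabo, Beaumont, Harlow, Nguyen, Sato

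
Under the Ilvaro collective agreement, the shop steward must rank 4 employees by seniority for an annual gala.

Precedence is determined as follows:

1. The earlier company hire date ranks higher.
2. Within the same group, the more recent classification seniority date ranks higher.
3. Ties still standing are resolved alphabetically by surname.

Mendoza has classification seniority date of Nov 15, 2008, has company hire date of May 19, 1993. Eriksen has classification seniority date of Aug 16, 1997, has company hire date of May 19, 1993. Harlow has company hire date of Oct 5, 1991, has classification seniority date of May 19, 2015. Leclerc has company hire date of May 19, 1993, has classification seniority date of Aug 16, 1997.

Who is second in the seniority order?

Mendoza

By company hire date (earlier first): Harlow (Oct 5, 1991); then Mendoza, Eriksen and Leclerc (each May 19, 1993).
Among Mendoza, Eriksen and Leclerc, by classification seniority date (later first): Mendoza (Nov 15, 2008) before Eriksen and Leclerc (Aug 16, 1997).
Among Eriksen and Leclerc, alphabetically by surname: Eriksen before Leclerc.
Order: Harlow, Mendoza, Eriksen, Leclerc.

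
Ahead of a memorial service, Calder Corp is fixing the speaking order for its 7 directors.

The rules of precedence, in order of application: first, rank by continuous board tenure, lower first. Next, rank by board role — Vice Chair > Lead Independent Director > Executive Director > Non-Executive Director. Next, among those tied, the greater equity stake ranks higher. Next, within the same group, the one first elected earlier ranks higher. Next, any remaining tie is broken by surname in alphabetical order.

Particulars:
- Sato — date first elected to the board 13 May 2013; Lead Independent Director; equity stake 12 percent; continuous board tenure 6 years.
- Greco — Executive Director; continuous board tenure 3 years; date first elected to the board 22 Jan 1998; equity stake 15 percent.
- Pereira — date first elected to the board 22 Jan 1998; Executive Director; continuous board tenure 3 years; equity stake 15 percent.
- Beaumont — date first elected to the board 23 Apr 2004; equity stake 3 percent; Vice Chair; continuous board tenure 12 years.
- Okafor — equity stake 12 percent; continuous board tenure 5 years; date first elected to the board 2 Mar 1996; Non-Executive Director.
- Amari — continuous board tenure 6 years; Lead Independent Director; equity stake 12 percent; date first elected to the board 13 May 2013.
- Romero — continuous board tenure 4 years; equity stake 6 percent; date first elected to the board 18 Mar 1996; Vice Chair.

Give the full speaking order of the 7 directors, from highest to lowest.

By continuous board tenure (lower first): Greco and Pereira (both 3 years); then Romero (4 years); then Okafor (5 years); then Amari and Sato (both 6 years); then Beaumont (12 years).
Greco and Pereira are each Executive Director, so the next rule applies.
Greco and Pereira both have equity stake 15 percent, so the next rule applies.
Greco and Pereira both have date first elected to the board 22 Jan 1998, so the next rule applies.
Among Greco and Pereira, alphabetically by surname: Greco before Pereira.
Amari and Sato are each Lead Independent Director, so the next rule applies.
Amari and Sato both have equity stake 12 percent, so the next rule applies.
Amari and Sato both have date first elected to the board 13 May 2013, so the next rule applies.
Among Amari and Sato, alphabetically by surname: Amari before Sato.
Full order: Greco, Pereira, Romero, Okafor, Amari, Sato, Beaumont.

Greco, Pereira, Romero, Okafor, Amari, Sato, Beaumont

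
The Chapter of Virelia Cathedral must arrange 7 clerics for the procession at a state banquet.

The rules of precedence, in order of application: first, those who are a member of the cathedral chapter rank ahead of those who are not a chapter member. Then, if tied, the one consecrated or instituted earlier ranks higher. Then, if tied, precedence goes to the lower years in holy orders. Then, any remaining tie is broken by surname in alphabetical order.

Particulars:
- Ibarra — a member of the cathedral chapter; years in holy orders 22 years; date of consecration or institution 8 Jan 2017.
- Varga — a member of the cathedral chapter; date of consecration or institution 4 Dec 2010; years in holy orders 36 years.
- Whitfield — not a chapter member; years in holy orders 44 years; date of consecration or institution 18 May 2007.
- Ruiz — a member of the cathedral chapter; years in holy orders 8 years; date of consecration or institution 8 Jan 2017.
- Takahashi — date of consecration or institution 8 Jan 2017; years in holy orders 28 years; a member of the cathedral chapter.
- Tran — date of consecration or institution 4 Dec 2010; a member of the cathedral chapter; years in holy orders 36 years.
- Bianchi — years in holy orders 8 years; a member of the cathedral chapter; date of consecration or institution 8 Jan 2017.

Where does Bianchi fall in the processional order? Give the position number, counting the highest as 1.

By the first rule: Tran, Varga, Bianchi, Ruiz, Ibarra and Takahashi (each a member of the cathedral chapter); then Whitfield (not a chapter member).
Among Tran, Varga, Bianchi, Ruiz, Ibarra and Takahashi, by date of consecration or institution (earlier first): Tran and Varga (4 Dec 2010) before Bianchi, Ruiz, Ibarra and Takahashi (8 Jan 2017).
Tran and Varga both have years in holy orders 36 years, so the next rule applies.
Among Tran and Varga, alphabetically by surname: Tran before Varga.
Among Bianchi, Ruiz, Ibarra and Takahashi, by years in holy orders (lower first): Bianchi and Ruiz (8 years) before Ibarra (22 years) before Takahashi (28 years).
Among Bianchi and Ruiz, alphabetically by surname: Bianchi before Ruiz.
Order: Tran, Varga, Bianchi, Ruiz, Ibarra, Takahashi, Whitfield. So position 3.

3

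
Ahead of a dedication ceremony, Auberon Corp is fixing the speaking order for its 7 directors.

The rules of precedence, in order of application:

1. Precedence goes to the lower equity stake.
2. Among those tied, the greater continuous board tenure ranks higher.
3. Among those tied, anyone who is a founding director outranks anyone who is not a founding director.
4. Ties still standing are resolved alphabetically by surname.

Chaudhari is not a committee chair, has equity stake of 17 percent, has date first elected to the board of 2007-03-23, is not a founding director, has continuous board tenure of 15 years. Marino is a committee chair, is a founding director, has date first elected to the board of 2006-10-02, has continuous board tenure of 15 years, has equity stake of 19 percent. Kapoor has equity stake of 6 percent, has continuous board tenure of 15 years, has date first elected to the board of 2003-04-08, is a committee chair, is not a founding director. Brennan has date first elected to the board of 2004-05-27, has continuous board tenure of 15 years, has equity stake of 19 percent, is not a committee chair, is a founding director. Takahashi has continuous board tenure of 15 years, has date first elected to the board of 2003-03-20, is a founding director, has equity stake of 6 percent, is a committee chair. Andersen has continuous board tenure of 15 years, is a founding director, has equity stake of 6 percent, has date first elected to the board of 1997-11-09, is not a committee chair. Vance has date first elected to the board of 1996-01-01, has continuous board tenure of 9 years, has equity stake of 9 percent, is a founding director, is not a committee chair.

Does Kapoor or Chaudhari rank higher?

Kapoor

By equity stake (lower first): Andersen, Takahashi and Kapoor (each 6 percent); then Vance (9 percent); then Chaudhari (17 percent); then Brennan and Marino (both 19 percent).
Andersen, Takahashi and Kapoor all have continuous board tenure 15 years, so the next rule applies.
Among Andersen, Takahashi and Kapoor, a founding director before not a founding director: Andersen and Takahashi (a founding director) before Kapoor (not a founding director).
Among Andersen and Takahashi, alphabetically by surname: Andersen before Takahashi.
Brennan and Marino both have continuous board tenure 15 years, so the next rule applies.
Brennan and Marino are each a founding director, so the next rule applies.
Among Brennan and Marino, alphabetically by surname: Brennan before Marino.
So Kapoor takes precedence.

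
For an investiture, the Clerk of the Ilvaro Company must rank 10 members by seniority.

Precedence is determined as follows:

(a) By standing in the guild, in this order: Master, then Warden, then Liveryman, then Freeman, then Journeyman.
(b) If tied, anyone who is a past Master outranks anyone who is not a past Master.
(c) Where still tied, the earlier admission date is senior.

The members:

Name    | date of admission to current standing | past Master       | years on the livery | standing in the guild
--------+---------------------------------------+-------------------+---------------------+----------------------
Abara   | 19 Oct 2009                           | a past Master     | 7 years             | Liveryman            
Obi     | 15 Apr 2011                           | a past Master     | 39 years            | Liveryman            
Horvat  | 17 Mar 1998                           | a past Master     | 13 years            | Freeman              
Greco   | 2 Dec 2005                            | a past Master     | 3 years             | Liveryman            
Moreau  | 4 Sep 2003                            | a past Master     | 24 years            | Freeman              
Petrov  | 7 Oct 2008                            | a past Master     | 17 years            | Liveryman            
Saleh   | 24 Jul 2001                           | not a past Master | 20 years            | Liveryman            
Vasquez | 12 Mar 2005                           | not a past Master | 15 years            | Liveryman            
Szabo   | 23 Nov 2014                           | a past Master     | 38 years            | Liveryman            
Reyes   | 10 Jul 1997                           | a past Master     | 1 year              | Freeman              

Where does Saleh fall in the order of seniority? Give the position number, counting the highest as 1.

By standing in the guild: Greco, Petrov, Abara, Obi, Szabo, Saleh and Vasquez (Liveryman); then Reyes, Horvat and Moreau (Freeman).
Among Greco, Petrov, Abara, Obi, Szabo, Saleh and Vasquez, a past Master before not a past Master: Greco, Petrov, Abara, Obi and Szabo (a past Master) before Saleh and Vasquez (not a past Master).
Among Greco, Petrov, Abara, Obi and Szabo, by date of admission to current standing (earlier first): Greco (2 Dec 2005) before Petrov (7 Oct 2008) before Abara (19 Oct 2009) before Obi (15 Apr 2011) before Szabo (23 Nov 2014).
Among Saleh and Vasquez, by date of admission to current standing (earlier first): Saleh (24 Jul 2001) before Vasquez (12 Mar 2005).
Reyes, Horvat and Moreau are each a past Master, so the next rule applies.
Among Reyes, Horvat and Moreau, by date of admission to current standing (earlier first): Reyes (10 Jul 1997) before Horvat (17 Mar 1998) before Moreau (4 Sep 2003).
Order: Greco, Petrov, Abara, Obi, Szabo, Saleh, Vasquez, Reyes, Horvat, Moreau. So position 6.

6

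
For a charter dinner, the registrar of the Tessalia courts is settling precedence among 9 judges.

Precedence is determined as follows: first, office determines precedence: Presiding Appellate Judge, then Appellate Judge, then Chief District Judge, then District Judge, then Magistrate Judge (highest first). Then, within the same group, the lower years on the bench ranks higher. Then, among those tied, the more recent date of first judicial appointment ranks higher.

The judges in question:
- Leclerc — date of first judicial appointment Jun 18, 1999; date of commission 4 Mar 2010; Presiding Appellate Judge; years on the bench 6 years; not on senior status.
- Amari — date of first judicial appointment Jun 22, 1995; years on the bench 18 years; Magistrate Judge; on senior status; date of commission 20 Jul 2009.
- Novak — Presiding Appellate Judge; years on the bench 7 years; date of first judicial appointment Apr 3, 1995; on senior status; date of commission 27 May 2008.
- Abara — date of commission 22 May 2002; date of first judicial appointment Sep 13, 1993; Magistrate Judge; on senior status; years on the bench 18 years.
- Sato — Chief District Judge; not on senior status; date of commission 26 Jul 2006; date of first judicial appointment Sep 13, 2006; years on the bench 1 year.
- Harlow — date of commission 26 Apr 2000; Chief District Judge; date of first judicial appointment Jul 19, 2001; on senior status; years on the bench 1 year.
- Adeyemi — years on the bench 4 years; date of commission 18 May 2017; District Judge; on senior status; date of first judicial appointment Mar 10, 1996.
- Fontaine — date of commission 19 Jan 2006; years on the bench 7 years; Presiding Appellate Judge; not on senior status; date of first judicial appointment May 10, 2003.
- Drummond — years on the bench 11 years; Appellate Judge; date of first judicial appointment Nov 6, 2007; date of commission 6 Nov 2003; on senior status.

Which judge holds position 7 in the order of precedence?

By office: Leclerc, Fontaine and Novak (Presiding Appellate Judge); then Drummond (Appellate Judge); then Sato and Harlow (Chief District Judge); then Adeyemi (District Judge); then Amari and Abara (Magistrate Judge).
Among Leclerc, Fontaine and Novak, by years on the bench (lower first): Leclerc (6 years) before Fontaine and Novak (7 years).
Among Fontaine and Novak, by date of first judicial appointment (later first): Fontaine (May 10, 2003) before Novak (Apr 3, 1995).
Sato and Harlow both have years on the bench 1 year, so the next rule applies.
Among Sato and Harlow, by date of first judicial appointment (later first): Sato (Sep 13, 2006) before Harlow (Jul 19, 2001).
Amari and Abara both have years on the bench 18 years, so the next rule applies.
Among Amari and Abara, by date of first judicial appointment (later first): Amari (Jun 22, 1995) before Abara (Sep 13, 1993).
Order: Leclerc, Fontaine, Novak, Drummond, Sato, Harlow, Adeyemi, Amari, Abara.

Adeyemi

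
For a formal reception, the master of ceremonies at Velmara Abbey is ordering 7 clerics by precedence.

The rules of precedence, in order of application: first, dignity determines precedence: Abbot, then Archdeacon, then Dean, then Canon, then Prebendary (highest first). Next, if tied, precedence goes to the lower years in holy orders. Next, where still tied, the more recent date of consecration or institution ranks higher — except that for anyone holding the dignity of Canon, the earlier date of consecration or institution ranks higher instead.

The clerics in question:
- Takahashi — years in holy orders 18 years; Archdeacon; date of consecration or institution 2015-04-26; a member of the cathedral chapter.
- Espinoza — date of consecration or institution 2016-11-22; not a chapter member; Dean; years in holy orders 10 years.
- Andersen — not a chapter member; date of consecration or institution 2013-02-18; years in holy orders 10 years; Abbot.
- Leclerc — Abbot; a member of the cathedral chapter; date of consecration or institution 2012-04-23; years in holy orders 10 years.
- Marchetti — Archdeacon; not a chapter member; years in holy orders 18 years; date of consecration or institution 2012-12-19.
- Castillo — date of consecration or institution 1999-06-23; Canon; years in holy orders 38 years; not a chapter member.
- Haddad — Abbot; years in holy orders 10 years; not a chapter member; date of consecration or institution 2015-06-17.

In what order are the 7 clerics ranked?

Haddad, Andersen, Leclerc, Takahashi, Marchetti, Espinoza, Castillo

By dignity: Haddad, Andersen and Leclerc (Abbot); then Takahashi and Marchetti (Archdeacon); then Espinoza (Dean); then Castillo (Canon).
Haddad, Andersen and Leclerc all have years in holy orders 10 years, so the next rule applies.
Among Haddad, Andersen and Leclerc, by date of consecration or institution (later first): Haddad (2015-06-17) before Andersen (2013-02-18) before Leclerc (2012-04-23).
Takahashi and Marchetti both have years in holy orders 18 years, so the next rule applies.
Among Takahashi and Marchetti, by date of consecration or institution (later first): Takahashi (2015-04-26) before Marchetti (2012-12-19).
Full order: Haddad, Andersen, Leclerc, Takahashi, Marchetti, Espinoza, Castillo.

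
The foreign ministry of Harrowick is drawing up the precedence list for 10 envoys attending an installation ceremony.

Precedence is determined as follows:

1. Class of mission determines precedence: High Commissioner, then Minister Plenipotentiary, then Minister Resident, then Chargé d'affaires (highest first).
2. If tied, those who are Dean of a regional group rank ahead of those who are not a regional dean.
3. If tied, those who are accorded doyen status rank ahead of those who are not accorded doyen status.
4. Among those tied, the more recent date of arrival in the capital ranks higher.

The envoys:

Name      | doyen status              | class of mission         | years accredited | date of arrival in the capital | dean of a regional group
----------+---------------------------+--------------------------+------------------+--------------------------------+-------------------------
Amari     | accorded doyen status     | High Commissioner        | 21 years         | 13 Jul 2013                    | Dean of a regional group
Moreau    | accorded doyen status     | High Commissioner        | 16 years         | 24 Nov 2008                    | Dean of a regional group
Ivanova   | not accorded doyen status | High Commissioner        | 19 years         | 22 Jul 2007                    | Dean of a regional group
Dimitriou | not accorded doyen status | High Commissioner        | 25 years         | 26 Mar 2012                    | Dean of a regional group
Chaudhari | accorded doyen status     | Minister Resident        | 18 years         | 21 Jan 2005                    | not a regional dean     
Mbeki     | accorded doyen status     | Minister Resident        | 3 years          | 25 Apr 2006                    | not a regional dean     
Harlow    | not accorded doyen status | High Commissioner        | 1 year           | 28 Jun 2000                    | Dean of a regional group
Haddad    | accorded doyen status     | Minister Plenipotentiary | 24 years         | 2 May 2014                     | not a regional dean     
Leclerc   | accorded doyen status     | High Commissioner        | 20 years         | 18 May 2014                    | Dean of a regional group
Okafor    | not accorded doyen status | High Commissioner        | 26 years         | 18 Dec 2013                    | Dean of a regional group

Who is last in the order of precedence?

Chaudhari

By class of mission: Leclerc, Amari, Moreau, Okafor, Dimitriou, Ivanova and Harlow (High Commissioner); then Haddad (Minister Plenipotentiary); then Mbeki and Chaudhari (Minister Resident).
Leclerc, Amari, Moreau, Okafor, Dimitriou, Ivanova and Harlow are each Dean of a regional group, so the next rule applies.
Among Leclerc, Amari, Moreau, Okafor, Dimitriou, Ivanova and Harlow, accorded doyen status before not accorded doyen status: Leclerc, Amari and Moreau (accorded doyen status) before Okafor, Dimitriou, Ivanova and Harlow (not accorded doyen status).
Among Leclerc, Amari and Moreau, by date of arrival in the capital (later first): Leclerc (18 May 2014) before Amari (13 Jul 2013) before Moreau (24 Nov 2008).
Among Okafor, Dimitriou, Ivanova and Harlow, by date of arrival in the capital (later first): Okafor (18 Dec 2013) before Dimitriou (26 Mar 2012) before Ivanova (22 Jul 2007) before Harlow (28 Jun 2000).
Mbeki and Chaudhari are each not a regional dean, so the next rule applies.
Mbeki and Chaudhari are each accorded doyen status, so the next rule applies.
Among Mbeki and Chaudhari, by date of arrival in the capital (later first): Mbeki (25 Apr 2006) before Chaudhari (21 Jan 2005).
Order: Leclerc, Amari, Moreau, Okafor, Dimitriou, Ivanova, Harlow, Haddad, Mbeki, Chaudhari.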